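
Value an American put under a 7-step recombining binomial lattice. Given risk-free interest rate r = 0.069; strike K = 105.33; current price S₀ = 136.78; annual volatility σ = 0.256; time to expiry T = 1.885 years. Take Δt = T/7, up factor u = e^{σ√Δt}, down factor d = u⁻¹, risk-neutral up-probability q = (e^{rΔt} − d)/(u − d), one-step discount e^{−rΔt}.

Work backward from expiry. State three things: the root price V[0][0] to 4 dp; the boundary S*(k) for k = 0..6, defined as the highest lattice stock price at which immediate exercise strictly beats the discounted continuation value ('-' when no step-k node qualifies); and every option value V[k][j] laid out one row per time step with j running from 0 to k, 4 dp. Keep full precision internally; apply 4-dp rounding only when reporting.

Δt=0.26929, u=1.14207, d=0.87560, q=0.53722, disc=e^(-rΔt)=0.98159
k=7 terminal: V=max(K-S,0) → 51.3585 34.9333 13.5093 0.0000 0.0000 0.0000 0.0000 0.0000
k=6: j=0 S=61.6394 intr=43.6906 cont=41.7516 V=43.6906[EX]; j=1 S=80.3982 intr=24.9318 cont=22.9927 V=24.9318[EX]; j=2 S=104.8660 intr=0.4640 cont=6.1368 V=6.1368[hold]; j=3 S=136.7800 intr=0.0000 cont=0.0000 V=0.0000[hold]; j=4 S=178.4065 intr=0.0000 cont=0.0000 V=0.0000[hold]; j=5 S=232.7013 intr=0.0000 cont=0.0000 V=0.0000[hold]; j=6 S=303.5197 intr=0.0000 cont=0.0000 V=0.0000[hold]  S*(6)=80.3982
k=5: j=0 S=70.3967 intr=34.9333 cont=32.9942 V=34.9333[EX]; j=1 S=91.8207 intr=13.5093 cont=14.5617 V=14.5617[hold]; j=2 S=119.7646 intr=0.0000 cont=2.7877 V=2.7877[hold]; j=3 S=156.2128 intr=0.0000 cont=0.0000 V=0.0000[hold]; j=4 S=203.7533 intr=0.0000 cont=0.0000 V=0.0000[hold]; j=5 S=265.7619 intr=0.0000 cont=0.0000 V=0.0000[hold]  S*(5)=70.3967
k=4: j=0 S=80.3982 intr=24.9318 cont=23.5477 V=24.9318[EX]; j=1 S=104.8660 intr=0.4640 cont=8.0849 V=8.0849[hold]; j=2 S=136.7800 intr=0.0000 cont=1.2664 V=1.2664[hold]; j=3 S=178.4065 intr=0.0000 cont=0.0000 V=0.0000[hold]; j=4 S=232.7013 intr=0.0000 cont=0.0000 V=0.0000[hold]  S*(4)=80.3982
k=3: j=0 S=91.8207 intr=13.5093 cont=15.5890 V=15.5890[hold]; j=1 S=119.7646 intr=0.0000 cont=4.3404 V=4.3404[hold]; j=2 S=156.2128 intr=0.0000 cont=0.5753 V=0.5753[hold]; j=3 S=203.7533 intr=0.0000 cont=0.0000 V=0.0000[hold]  S*(3)=-
k=2: j=0 S=104.8660 intr=0.4640 cont=9.3703 V=9.3703[hold]; j=1 S=136.7800 intr=0.0000 cont=2.2751 V=2.2751[hold]; j=2 S=178.4065 intr=0.0000 cont=0.2613 V=0.2613[hold]  S*(2)=-
k=1: j=0 S=119.7646 intr=0.0000 cont=5.4563 V=5.4563[hold]; j=1 S=156.2128 intr=0.0000 cont=1.1713 V=1.1713[hold]  S*(1)=-
k=0: j=0 S=136.7800 intr=0.0000 cont=3.0962 V=3.0962[hold]  S*(0)=-

price = 3.0962
boundary = - - - - 80.3982 70.3967 80.3982
tree:
3.0962
5.4563 1.1713
9.3703 2.2751 0.2613
15.5890 4.3404 0.5753 0.0000
24.9318 8.0849 1.2664 0.0000 0.0000
34.9333 14.5617 2.7877 0.0000 0.0000 0.0000
43.6906 24.9318 6.1368 0.0000 0.0000 0.0000 0.0000
51.3585 34.9333 13.5093 0.0000 0.0000 0.0000 0.0000 0.0000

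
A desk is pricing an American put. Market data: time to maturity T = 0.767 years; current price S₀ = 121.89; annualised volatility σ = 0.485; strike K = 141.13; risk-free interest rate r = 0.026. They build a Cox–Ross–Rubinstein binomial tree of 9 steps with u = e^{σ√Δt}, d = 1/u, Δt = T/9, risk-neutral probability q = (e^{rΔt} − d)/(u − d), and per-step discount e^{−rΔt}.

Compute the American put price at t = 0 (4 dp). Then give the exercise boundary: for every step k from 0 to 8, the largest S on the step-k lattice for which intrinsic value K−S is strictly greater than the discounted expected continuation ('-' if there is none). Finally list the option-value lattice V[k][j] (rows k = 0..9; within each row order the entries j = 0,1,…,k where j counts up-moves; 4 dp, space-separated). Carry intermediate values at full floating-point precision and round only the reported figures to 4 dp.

price = 31.1423
boundary = - - - 79.7075 69.1846 79.7075 91.8309 105.7982 121.8900
tree:
31.1423
40.2981 21.0658
50.5765 29.0112 12.2933
61.4225 38.7040 18.3249 5.6166
71.9454 49.7759 26.5235 9.2570 1.5783
81.0791 61.4225 37.0058 14.9443 2.9503 0.0538
89.0070 71.9454 49.2991 23.4535 5.5136 0.1022 0.0000
95.8882 81.0791 61.4225 35.3318 10.3011 0.1941 0.0000 0.0000
101.8610 89.0070 71.9454 49.2991 19.2400 0.3688 0.0000 0.0000 0.0000
107.0452 95.8882 81.0791 61.4225 35.3318 0.7007 0.0000 0.0000 0.0000 0.0000

Δt=0.08522, u=1.15210, d=0.86798, q=0.47247, disc=e^(-rΔt)=0.99779
k=9 terminal: V=max(K-S,0) → 107.0452 95.8882 81.0791 61.4225 35.3318 0.7007 0.0000 0.0000 0.0000 0.0000
k=8: j=0 S=39.2690 intr=101.8610 cont=101.5486 V=101.8610[EX]; j=1 S=52.1230 intr=89.0070 cont=88.6946 V=89.0070[EX]; j=2 S=69.1846 intr=71.9454 cont=71.6331 V=71.9454[EX]; j=3 S=91.8309 intr=49.2991 cont=48.9868 V=49.2991[EX]; j=4 S=121.8900 intr=19.2400 cont=18.9276 V=19.2400[EX]; j=5 S=161.7884 intr=0.0000 cont=0.3688 V=0.3688[hold]; j=6 S=214.7469 intr=0.0000 cont=0.0000 V=0.0000[hold]; j=7 S=285.0404 intr=0.0000 cont=0.0000 V=0.0000[hold]; j=8 S=378.3431 intr=0.0000 cont=0.0000 V=0.0000[hold]  S*(8)=121.8900
k=7: j=0 S=45.2418 intr=95.8882 cont=95.5758 V=95.8882[EX]; j=1 S=60.0509 intr=81.0791 cont=80.7667 V=81.0791[EX]; j=2 S=79.7075 intr=61.4225 cont=61.1102 V=61.4225[EX]; j=3 S=105.7982 intr=35.3318 cont=35.0194 V=35.3318[EX]; j=4 S=140.4293 intr=0.7007 cont=10.3011 V=10.3011[hold]; j=5 S=186.3963 intr=0.0000 cont=0.1941 V=0.1941[hold]; j=6 S=247.4097 intr=0.0000 cont=0.0000 V=0.0000[hold]; j=7 S=328.3947 intr=0.0000 cont=0.0000 V=0.0000[hold]  S*(7)=105.7982
k=6: j=0 S=52.1230 intr=89.0070 cont=88.6946 V=89.0070[EX]; j=1 S=69.1846 intr=71.9454 cont=71.6331 V=71.9454[EX]; j=2 S=91.8309 intr=49.2991 cont=48.9868 V=49.2991[EX]; j=3 S=121.8900 intr=19.2400 cont=23.4535 V=23.4535[hold]; j=4 S=161.7884 intr=0.0000 cont=5.5136 V=5.5136[hold]; j=5 S=214.7469 intr=0.0000 cont=0.1022 V=0.1022[hold]; j=6 S=285.0404 intr=0.0000 cont=0.0000 V=0.0000[hold]  S*(6)=91.8309
k=5: j=0 S=60.0509 intr=81.0791 cont=80.7667 V=81.0791[EX]; j=1 S=79.7075 intr=61.4225 cont=61.1102 V=61.4225[EX]; j=2 S=105.7982 intr=35.3318 cont=37.0058 V=37.0058[hold]; j=3 S=140.4293 intr=0.7007 cont=14.9443 V=14.9443[hold]; j=4 S=186.3963 intr=0.0000 cont=2.9503 V=2.9503[hold]; j=5 S=247.4097 intr=0.0000 cont=0.0538 V=0.0538[hold]  S*(5)=79.7075
k=4: j=0 S=69.1846 intr=71.9454 cont=71.6331 V=71.9454[EX]; j=1 S=91.8309 intr=49.2991 cont=49.7759 V=49.7759[hold]; j=2 S=121.8900 intr=19.2400 cont=26.5235 V=26.5235[hold]; j=3 S=161.7884 intr=0.0000 cont=9.2570 V=9.2570[hold]; j=4 S=214.7469 intr=0.0000 cont=1.5783 V=1.5783[hold]  S*(4)=69.1846
k=3: j=0 S=79.7075 intr=61.4225 cont=61.3349 V=61.4225[EX]; j=1 S=105.7982 intr=35.3318 cont=38.7040 V=38.7040[hold]; j=2 S=140.4293 intr=0.7007 cont=18.3249 V=18.3249[hold]; j=3 S=186.3963 intr=0.0000 cont=5.6166 V=5.6166[hold]  S*(3)=79.7075
k=2: j=0 S=91.8309 intr=49.2991 cont=50.5765 V=50.5765[hold]; j=1 S=121.8900 intr=19.2400 cont=29.0112 V=29.0112[hold]; j=2 S=161.7884 intr=0.0000 cont=12.2933 V=12.2933[hold]  S*(2)=-
k=1: j=0 S=105.7982 intr=35.3318 cont=40.2981 V=40.2981[hold]; j=1 S=140.4293 intr=0.7007 cont=21.0658 V=21.0658[hold]  S*(1)=-
k=0: j=0 S=121.8900 intr=19.2400 cont=31.1423 V=31.1423[hold]  S*(0)=-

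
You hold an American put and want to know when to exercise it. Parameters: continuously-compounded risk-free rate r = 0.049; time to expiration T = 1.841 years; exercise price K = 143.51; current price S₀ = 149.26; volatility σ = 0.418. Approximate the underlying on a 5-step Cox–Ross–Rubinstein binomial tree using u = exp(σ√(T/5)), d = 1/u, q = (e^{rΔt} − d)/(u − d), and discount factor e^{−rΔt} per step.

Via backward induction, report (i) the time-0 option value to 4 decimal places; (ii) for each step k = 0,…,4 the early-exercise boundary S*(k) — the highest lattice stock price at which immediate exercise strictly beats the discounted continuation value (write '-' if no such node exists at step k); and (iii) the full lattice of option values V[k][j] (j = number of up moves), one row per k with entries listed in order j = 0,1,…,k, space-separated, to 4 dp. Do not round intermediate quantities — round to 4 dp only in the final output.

Δt=0.36820  u=1.28871  d=0.77597  q=0.47243  discount=0.98212
step 5 (expiry): payoffs max(K−S,0) = 101.5176 73.7704 27.6886 0.0000 0.0000 0.0000
step 4: (k=4,j=0): S=54.1159, (K−S)⁺=89.3941, hold=86.8281 ⇒ V=89.3941 exercise | (k=4,j=1): S=89.8741, (K−S)⁺=53.6359, hold=51.0700 ⇒ V=53.6359 exercise | (k=4,j=2): S=149.2600, (K−S)⁺=0.0000, hold=14.3464 ⇒ V=14.3464 continue | (k=4,j=3): S=247.8863, (K−S)⁺=0.0000, hold=0.0000 ⇒ V=0.0000 continue | (k=4,j=4): S=411.6818, (K−S)⁺=0.0000, hold=0.0000 ⇒ V=0.0000 continue  boundary S*=89.8741
step 3: (k=3,j=0): S=69.7396, (K−S)⁺=73.7704, hold=71.2044 ⇒ V=73.7704 exercise | (k=3,j=1): S=115.8214, (K−S)⁺=27.6886, hold=34.4471 ⇒ V=34.4471 continue | (k=3,j=2): S=192.3526, (K−S)⁺=0.0000, hold=7.4333 ⇒ V=7.4333 continue | (k=3,j=3): S=319.4531, (K−S)⁺=0.0000, hold=0.0000 ⇒ V=0.0000 continue  boundary S*=69.7396
step 2: (k=2,j=0): S=89.8741, (K−S)⁺=53.6359, hold=54.2058 ⇒ V=54.2058 continue | (k=2,j=1): S=149.2600, (K−S)⁺=0.0000, hold=21.2971 ⇒ V=21.2971 continue | (k=2,j=2): S=247.8863, (K−S)⁺=0.0000, hold=3.8514 ⇒ V=3.8514 continue  boundary S*=-
step 1: (k=1,j=0): S=115.8214, (K−S)⁺=27.6886, hold=37.9674 ⇒ V=37.9674 continue | (k=1,j=1): S=192.3526, (K−S)⁺=0.0000, hold=12.8218 ⇒ V=12.8218 continue  boundary S*=-
step 0: (k=0,j=0): S=149.2600, (K−S)⁺=0.0000, hold=25.6213 ⇒ V=25.6213 continue  boundary S*=-

price = 25.6213
boundary = - - - 69.7396 89.8741
tree:
25.6213
37.9674 12.8218
54.2058 21.2971 3.8514
73.7704 34.4471 7.4333 0.0000
89.3941 53.6359 14.3464 0.0000 0.0000
101.5176 73.7704 27.6886 0.0000 0.0000 0.0000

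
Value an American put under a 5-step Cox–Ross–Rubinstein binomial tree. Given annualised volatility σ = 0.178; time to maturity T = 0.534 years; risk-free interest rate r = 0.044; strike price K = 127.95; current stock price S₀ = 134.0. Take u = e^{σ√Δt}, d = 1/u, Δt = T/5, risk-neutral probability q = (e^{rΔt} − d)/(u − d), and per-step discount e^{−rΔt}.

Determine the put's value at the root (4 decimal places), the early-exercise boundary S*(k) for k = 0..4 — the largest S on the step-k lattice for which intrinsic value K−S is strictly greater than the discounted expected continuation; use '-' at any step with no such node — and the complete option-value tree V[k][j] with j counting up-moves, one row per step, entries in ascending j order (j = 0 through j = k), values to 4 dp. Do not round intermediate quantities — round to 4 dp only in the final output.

Δt=0.10680, u=1.05990, d=0.94349, q=0.52592, disc=e^(-rΔt)=0.99531
k=5 terminal: V=max(K-S,0) → 27.7683 15.4079 1.5225 0.0000 0.0000 0.0000
k=4: j=0 S=106.1822 intr=21.7678 cont=21.1680 V=21.7678[EX]; j=1 S=119.2829 intr=8.6671 cont=8.0672 V=8.6671[EX]; j=2 S=134.0000 intr=0.0000 cont=0.7184 V=0.7184[hold]; j=3 S=150.5329 intr=0.0000 cont=0.0000 V=0.0000[hold]; j=4 S=169.1056 intr=0.0000 cont=0.0000 V=0.0000[hold]  S*(4)=119.2829
k=3: j=0 S=112.5421 intr=15.4079 cont=14.8081 V=15.4079[EX]; j=1 S=126.4275 intr=1.5225 cont=4.4656 V=4.4656[hold]; j=2 S=142.0261 intr=0.0000 cont=0.3390 V=0.3390[hold]; j=3 S=159.5492 intr=0.0000 cont=0.0000 V=0.0000[hold]  S*(3)=112.5421
k=2: j=0 S=119.2829 intr=8.6671 cont=9.6079 V=9.6079[hold]; j=1 S=134.0000 intr=0.0000 cont=2.2846 V=2.2846[hold]; j=2 S=150.5329 intr=0.0000 cont=0.1599 V=0.1599[hold]  S*(2)=-
k=1: j=0 S=126.4275 intr=1.5225 cont=5.7294 V=5.7294[hold]; j=1 S=142.0261 intr=0.0000 cont=1.1617 V=1.1617[hold]  S*(1)=-
k=0: j=0 S=134.0000 intr=0.0000 cont=3.3115 V=3.3115[hold]  S*(0)=-

price = 3.3115
boundary = - - - 112.5421 119.2829
tree:
3.3115
5.7294 1.1617
9.6079 2.2846 0.1599
15.4079 4.4656 0.3390 0.0000
21.7678 8.6671 0.7184 0.0000 0.0000
27.7683 15.4079 1.5225 0.0000 0.0000 0.0000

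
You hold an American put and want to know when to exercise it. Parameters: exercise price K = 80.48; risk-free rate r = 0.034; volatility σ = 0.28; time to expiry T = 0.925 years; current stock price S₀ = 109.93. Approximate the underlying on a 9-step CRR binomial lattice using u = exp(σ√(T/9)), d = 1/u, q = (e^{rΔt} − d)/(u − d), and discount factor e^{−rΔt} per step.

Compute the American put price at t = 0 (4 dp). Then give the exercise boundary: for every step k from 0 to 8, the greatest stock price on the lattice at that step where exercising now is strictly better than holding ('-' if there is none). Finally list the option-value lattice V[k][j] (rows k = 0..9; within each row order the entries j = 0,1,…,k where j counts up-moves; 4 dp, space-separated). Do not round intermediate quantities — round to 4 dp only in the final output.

Δt=0.10278, u=1.09392, d=0.91415, q=0.49705, disc=e^(-rΔt)=0.99651
k=9 terminal: V=max(K-S,0) → 31.4733 21.8358 10.3032 0.0000 0.0000 0.0000 0.0000 0.0000 0.0000 0.0000
k=8: j=0 S=53.6093 intr=26.8707 cont=26.5899 V=26.8707[EX]; j=1 S=64.1519 intr=16.3281 cont=16.0474 V=16.3281[EX]; j=2 S=76.7676 intr=3.7124 cont=5.1639 V=5.1639[hold]; j=3 S=91.8644 intr=0.0000 cont=0.0000 V=0.0000[hold]; j=4 S=109.9300 intr=0.0000 cont=0.0000 V=0.0000[hold]; j=5 S=131.5483 intr=0.0000 cont=0.0000 V=0.0000[hold]; j=6 S=157.4179 intr=0.0000 cont=0.0000 V=0.0000[hold]; j=7 S=188.3750 intr=0.0000 cont=0.0000 V=0.0000[hold]; j=8 S=225.4199 intr=0.0000 cont=0.0000 V=0.0000[hold]  S*(8)=64.1519
k=7: j=0 S=58.6442 intr=21.8358 cont=21.5551 V=21.8358[EX]; j=1 S=70.1768 intr=10.3032 cont=10.7414 V=10.7414[hold]; j=2 S=83.9775 intr=0.0000 cont=2.5882 V=2.5882[hold]; j=3 S=100.4921 intr=0.0000 cont=0.0000 V=0.0000[hold]; j=4 S=120.2543 intr=0.0000 cont=0.0000 V=0.0000[hold]; j=5 S=143.9030 intr=0.0000 cont=0.0000 V=0.0000[hold]; j=6 S=172.2022 intr=0.0000 cont=0.0000 V=0.0000[hold]; j=7 S=206.0667 intr=0.0000 cont=0.0000 V=0.0000[hold]  S*(7)=58.6442
k=6: j=0 S=64.1519 intr=16.3281 cont=16.2645 V=16.3281[EX]; j=1 S=76.7676 intr=3.7124 cont=6.6655 V=6.6655[hold]; j=2 S=91.8644 intr=0.0000 cont=1.2972 V=1.2972[hold]; j=3 S=109.9300 intr=0.0000 cont=0.0000 V=0.0000[hold]; j=4 S=131.5483 intr=0.0000 cont=0.0000 V=0.0000[hold]; j=5 S=157.4179 intr=0.0000 cont=0.0000 V=0.0000[hold]; j=6 S=188.3750 intr=0.0000 cont=0.0000 V=0.0000[hold]  S*(6)=64.1519
k=5: j=0 S=70.1768 intr=10.3032 cont=11.4852 V=11.4852[hold]; j=1 S=83.9775 intr=0.0000 cont=3.9833 V=3.9833[hold]; j=2 S=100.4921 intr=0.0000 cont=0.6501 V=0.6501[hold]; j=3 S=120.2543 intr=0.0000 cont=0.0000 V=0.0000[hold]; j=4 S=143.9030 intr=0.0000 cont=0.0000 V=0.0000[hold]; j=5 S=172.2022 intr=0.0000 cont=0.0000 V=0.0000[hold]  S*(5)=-
k=4: j=0 S=76.7676 intr=3.7124 cont=7.7293 V=7.7293[hold]; j=1 S=91.8644 intr=0.0000 cont=2.3184 V=2.3184[hold]; j=2 S=109.9300 intr=0.0000 cont=0.3259 V=0.3259[hold]; j=3 S=131.5483 intr=0.0000 cont=0.0000 V=0.0000[hold]; j=4 S=157.4179 intr=0.0000 cont=0.0000 V=0.0000[hold]  S*(4)=-
k=3: j=0 S=83.9775 intr=0.0000 cont=5.0223 V=5.0223[hold]; j=1 S=100.4921 intr=0.0000 cont=1.3234 V=1.3234[hold]; j=2 S=120.2543 intr=0.0000 cont=0.1633 V=0.1633[hold]; j=3 S=143.9030 intr=0.0000 cont=0.0000 V=0.0000[hold]  S*(3)=-
k=2: j=0 S=91.8644 intr=0.0000 cont=3.1727 V=3.1727[hold]; j=1 S=109.9300 intr=0.0000 cont=0.7442 V=0.7442[hold]; j=2 S=131.5483 intr=0.0000 cont=0.0819 V=0.0819[hold]  S*(2)=-
k=1: j=0 S=100.4921 intr=0.0000 cont=1.9587 V=1.9587[hold]; j=1 S=120.2543 intr=0.0000 cont=0.4135 V=0.4135[hold]  S*(1)=-
k=0: j=0 S=109.9300 intr=0.0000 cont=1.1865 V=1.1865[hold]  S*(0)=-

price = 1.1865
boundary = - - - - - - 64.1519 58.6442 64.1519
tree:
1.1865
1.9587 0.4135
3.1727 0.7442 0.0819
5.0223 1.3234 0.1633 0.0000
7.7293 2.3184 0.3259 0.0000 0.0000
11.4852 3.9833 0.6501 0.0000 0.0000 0.0000
16.3281 6.6655 1.2972 0.0000 0.0000 0.0000 0.0000
21.8358 10.7414 2.5882 0.0000 0.0000 0.0000 0.0000 0.0000
26.8707 16.3281 5.1639 0.0000 0.0000 0.0000 0.0000 0.0000 0.0000
31.4733 21.8358 10.3032 0.0000 0.0000 0.0000 0.0000 0.0000 0.0000 0.0000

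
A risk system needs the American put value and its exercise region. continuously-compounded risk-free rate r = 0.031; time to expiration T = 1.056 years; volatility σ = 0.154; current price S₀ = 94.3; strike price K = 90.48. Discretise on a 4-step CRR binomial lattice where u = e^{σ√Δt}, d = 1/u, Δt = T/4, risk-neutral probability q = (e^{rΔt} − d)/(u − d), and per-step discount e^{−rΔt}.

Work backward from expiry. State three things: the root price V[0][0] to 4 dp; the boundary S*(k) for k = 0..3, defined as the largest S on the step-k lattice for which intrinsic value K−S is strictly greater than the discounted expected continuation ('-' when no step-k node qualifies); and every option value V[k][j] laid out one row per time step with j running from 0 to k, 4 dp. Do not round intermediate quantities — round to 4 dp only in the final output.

Δt=0.26400, u=1.08234, d=0.92392, q=0.53210, disc=e^(-rΔt)=0.99185
k=4 terminal: V=max(K-S,0) → 21.7645 9.9824 0.0000 0.0000 0.0000
k=3: j=0 S=74.3736 intr=16.1064 cont=15.3689 V=16.1064[EX]; j=1 S=87.1259 intr=3.3541 cont=4.6327 V=4.6327[hold]; j=2 S=102.0648 intr=0.0000 cont=0.0000 V=0.0000[hold]; j=3 S=119.5651 intr=0.0000 cont=0.0000 V=0.0000[hold]  S*(3)=74.3736
k=2: j=0 S=80.4976 intr=9.9824 cont=9.9197 V=9.9824[EX]; j=1 S=94.3000 intr=0.0000 cont=2.1499 V=2.1499[hold]; j=2 S=110.4689 intr=0.0000 cont=0.0000 V=0.0000[hold]  S*(2)=80.4976
k=1: j=0 S=87.1259 intr=3.3541 cont=5.7673 V=5.7673[hold]; j=1 S=102.0648 intr=0.0000 cont=0.9978 V=0.9978[hold]  S*(1)=-
k=0: j=0 S=94.3000 intr=0.0000 cont=3.2031 V=3.2031[hold]  S*(0)=-

price = 3.2031
boundary = - - 80.4976 74.3736
tree:
3.2031
5.7673 0.9978
9.9824 2.1499 0.0000
16.1064 4.6327 0.0000 0.0000
21.7645 9.9824 0.0000 0.0000 0.0000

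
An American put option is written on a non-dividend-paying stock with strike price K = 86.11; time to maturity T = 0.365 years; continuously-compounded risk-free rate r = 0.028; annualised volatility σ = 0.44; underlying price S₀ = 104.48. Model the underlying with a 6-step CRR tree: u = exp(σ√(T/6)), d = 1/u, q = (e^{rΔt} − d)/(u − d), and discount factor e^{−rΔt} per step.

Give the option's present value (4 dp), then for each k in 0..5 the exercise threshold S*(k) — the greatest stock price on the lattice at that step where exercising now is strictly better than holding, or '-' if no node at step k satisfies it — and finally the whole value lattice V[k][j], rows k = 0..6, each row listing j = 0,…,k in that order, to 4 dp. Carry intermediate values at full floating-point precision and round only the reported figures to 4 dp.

price = 3.1435
boundary = - - - - 67.6875 75.4466
tree:
3.1435
5.0927 1.0493
8.0749 1.8895 0.1455
12.4433 3.3851 0.2807 0.0000
18.4225 6.0290 0.5414 0.0000 0.0000
25.3836 10.6634 1.0445 0.0000 0.0000 0.0000
31.6288 18.4225 2.0149 0.0000 0.0000 0.0000 0.0000

params: Δt=0.06083 u=1.11463 d=0.89716 q=0.48073 e^(-rΔt)=0.99830
t_6 payoffs: 31.6288 18.4225 2.0149 0.0000 0.0000 0.0000 0.0000
t_5: node(5,0) S=60.7264 payoff=25.3836 vs cont=25.2370 → 25.3836 [stop]  node(5,1) S=75.4466 payoff=10.6634 vs cont=10.5168 → 10.6634 [stop]  node(5,2) S=93.7351 payoff=0.0000 vs cont=1.0445 → 1.0445 [wait]  node(5,3) S=116.4566 payoff=0.0000 vs cont=0.0000 → 0.0000 [wait]  node(5,4) S=144.6860 payoff=0.0000 vs cont=0.0000 → 0.0000 [wait]  node(5,5) S=179.7582 payoff=0.0000 vs cont=0.0000 → 0.0000 [wait]  ⇒ S*(5)=75.4466
t_4: node(4,0) S=67.6875 payoff=18.4225 vs cont=18.2759 → 18.4225 [stop]  node(4,1) S=84.0951 payoff=2.0149 vs cont=6.0290 → 6.0290 [wait]  node(4,2) S=104.4800 payoff=0.0000 vs cont=0.5414 → 0.5414 [wait]  node(4,3) S=129.8062 payoff=0.0000 vs cont=0.0000 → 0.0000 [wait]  node(4,4) S=161.2715 payoff=0.0000 vs cont=0.0000 → 0.0000 [wait]  ⇒ S*(4)=67.6875
t_3: node(3,0) S=75.4466 payoff=10.6634 vs cont=12.4433 → 12.4433 [wait]  node(3,1) S=93.7351 payoff=0.0000 vs cont=3.3851 → 3.3851 [wait]  node(3,2) S=116.4566 payoff=0.0000 vs cont=0.2807 → 0.2807 [wait]  node(3,3) S=144.6860 payoff=0.0000 vs cont=0.0000 → 0.0000 [wait]  ⇒ S*(3)=-
t_2: node(2,0) S=84.0951 payoff=2.0149 vs cont=8.0749 → 8.0749 [wait]  node(2,1) S=104.4800 payoff=0.0000 vs cont=1.8895 → 1.8895 [wait]  node(2,2) S=129.8062 payoff=0.0000 vs cont=0.1455 → 0.1455 [wait]  ⇒ S*(2)=-
t_1: node(1,0) S=93.7351 payoff=0.0000 vs cont=5.0927 → 5.0927 [wait]  node(1,1) S=116.4566 payoff=0.0000 vs cont=1.0493 → 1.0493 [wait]  ⇒ S*(1)=-
t_0: node(0,0) S=104.4800 payoff=0.0000 vs cont=3.1435 → 3.1435 [wait]  ⇒ S*(0)=-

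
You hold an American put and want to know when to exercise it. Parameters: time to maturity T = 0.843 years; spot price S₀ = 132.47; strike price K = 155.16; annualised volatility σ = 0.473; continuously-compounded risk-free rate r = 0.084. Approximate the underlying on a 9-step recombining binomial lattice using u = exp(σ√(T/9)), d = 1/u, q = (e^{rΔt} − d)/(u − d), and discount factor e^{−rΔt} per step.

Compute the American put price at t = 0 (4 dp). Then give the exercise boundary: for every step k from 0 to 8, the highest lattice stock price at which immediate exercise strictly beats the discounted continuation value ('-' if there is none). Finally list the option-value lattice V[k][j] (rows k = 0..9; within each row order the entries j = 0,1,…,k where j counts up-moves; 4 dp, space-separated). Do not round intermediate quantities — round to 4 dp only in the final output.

params: Δt=0.09367 u=1.15576 d=0.86523 q=0.49106 e^(-rΔt)=0.99216
t_9 payoffs: 119.1606 107.0724 90.9250 69.3555 40.5432 2.0559 0.0000 0.0000 0.0000 0.0000
t_8: node(8,0) S=41.6068 payoff=113.5532 vs cont=112.3372 → 113.5532 [stop]  node(8,1) S=55.5779 payoff=99.5821 vs cont=98.3661 → 99.5821 [stop]  node(8,2) S=74.2405 payoff=80.9195 vs cont=79.7035 → 80.9195 [stop]  node(8,3) S=99.1697 payoff=55.9903 vs cont=54.7743 → 55.9903 [stop]  node(8,4) S=132.4700 payoff=22.6900 vs cont=21.4740 → 22.6900 [stop]  node(8,5) S=176.9522 payoff=0.0000 vs cont=1.0381 → 1.0381 [wait]  node(8,6) S=236.3711 payoff=0.0000 vs cont=0.0000 → 0.0000 [wait]  node(8,7) S=315.7423 payoff=0.0000 vs cont=0.0000 → 0.0000 [wait]  node(8,8) S=421.7656 payoff=0.0000 vs cont=0.0000 → 0.0000 [wait]  ⇒ S*(8)=132.4700
t_7: node(7,0) S=48.0876 payoff=107.0724 vs cont=105.8564 → 107.0724 [stop]  node(7,1) S=64.2350 payoff=90.9250 vs cont=89.7090 → 90.9250 [stop]  node(7,2) S=85.8045 payoff=69.3555 vs cont=68.1395 → 69.3555 [stop]  node(7,3) S=114.6168 payoff=40.5432 vs cont=39.3272 → 40.5432 [stop]  node(7,4) S=153.1041 payoff=2.0559 vs cont=11.9631 → 11.9631 [wait]  node(7,5) S=204.5150 payoff=0.0000 vs cont=0.5242 → 0.5242 [wait]  node(7,6) S=273.1892 payoff=0.0000 vs cont=0.0000 → 0.0000 [wait]  node(7,7) S=364.9236 payoff=0.0000 vs cont=0.0000 → 0.0000 [wait]  ⇒ S*(7)=114.6168
t_6: node(6,0) S=55.5779 payoff=99.5821 vs cont=98.3661 → 99.5821 [stop]  node(6,1) S=74.2405 payoff=80.9195 vs cont=79.7035 → 80.9195 [stop]  node(6,2) S=99.1697 payoff=55.9903 vs cont=54.7743 → 55.9903 [stop]  node(6,3) S=132.4700 payoff=22.6900 vs cont=26.3009 → 26.3009 [wait]  node(6,4) S=176.9522 payoff=0.0000 vs cont=6.2962 → 6.2962 [wait]  node(6,5) S=236.3711 payoff=0.0000 vs cont=0.2647 → 0.2647 [wait]  node(6,6) S=315.7423 payoff=0.0000 vs cont=0.0000 → 0.0000 [wait]  ⇒ S*(6)=99.1697
t_5: node(5,0) S=64.2350 payoff=90.9250 vs cont=89.7090 → 90.9250 [stop]  node(5,1) S=85.8045 payoff=69.3555 vs cont=68.1395 → 69.3555 [stop]  node(5,2) S=114.6168 payoff=40.5432 vs cont=41.0865 → 41.0865 [wait]  node(5,3) S=153.1041 payoff=2.0559 vs cont=16.3482 → 16.3482 [wait]  node(5,4) S=204.5150 payoff=0.0000 vs cont=3.3082 → 3.3082 [wait]  node(5,5) S=273.1892 payoff=0.0000 vs cont=0.1337 → 0.1337 [wait]  ⇒ S*(5)=85.8045
t_4: node(4,0) S=74.2405 payoff=80.9195 vs cont=79.7035 → 80.9195 [stop]  node(4,1) S=99.1697 payoff=55.9903 vs cont=55.0389 → 55.9903 [stop]  node(4,2) S=132.4700 payoff=22.6900 vs cont=28.7117 → 28.7117 [wait]  node(4,3) S=176.9522 payoff=0.0000 vs cont=9.8669 → 9.8669 [wait]  node(4,4) S=236.3711 payoff=0.0000 vs cont=1.7356 → 1.7356 [wait]  ⇒ S*(4)=99.1697
t_3: node(3,0) S=85.8045 payoff=69.3555 vs cont=68.1395 → 69.3555 [stop]  node(3,1) S=114.6168 payoff=40.5432 vs cont=42.2610 → 42.2610 [wait]  node(3,2) S=153.1041 payoff=2.0559 vs cont=19.3053 → 19.3053 [wait]  node(3,3) S=204.5150 payoff=0.0000 vs cont=5.8279 → 5.8279 [wait]  ⇒ S*(3)=85.8045
t_2: node(2,0) S=99.1697 payoff=55.9903 vs cont=55.6112 → 55.9903 [stop]  node(2,1) S=132.4700 payoff=22.6900 vs cont=30.7455 → 30.7455 [wait]  node(2,2) S=176.9522 payoff=0.0000 vs cont=12.5876 → 12.5876 [wait]  ⇒ S*(2)=99.1697
t_1: node(1,0) S=114.6168 payoff=40.5432 vs cont=43.2519 → 43.2519 [wait]  node(1,1) S=153.1041 payoff=2.0559 vs cont=21.6578 → 21.6578 [wait]  ⇒ S*(1)=-
t_0: node(0,0) S=132.4700 payoff=22.6900 vs cont=32.3920 → 32.3920 [wait]  ⇒ S*(0)=-

price = 32.3920
boundary = - - 99.1697 85.8045 99.1697 85.8045 99.1697 114.6168 132.4700
tree:
32.3920
43.2519 21.6578
55.9903 30.7455 12.5876
69.3555 42.2610 19.3053 5.8279
80.9195 55.9903 28.7117 9.8669 1.7356
90.9250 69.3555 41.0865 16.3482 3.3082 0.1337
99.5821 80.9195 55.9903 26.3009 6.2962 0.2647 0.0000
107.0724 90.9250 69.3555 40.5432 11.9631 0.5242 0.0000 0.0000
113.5532 99.5821 80.9195 55.9903 22.6900 1.0381 0.0000 0.0000 0.0000
119.1606 107.0724 90.9250 69.3555 40.5432 2.0559 0.0000 0.0000 0.0000 0.0000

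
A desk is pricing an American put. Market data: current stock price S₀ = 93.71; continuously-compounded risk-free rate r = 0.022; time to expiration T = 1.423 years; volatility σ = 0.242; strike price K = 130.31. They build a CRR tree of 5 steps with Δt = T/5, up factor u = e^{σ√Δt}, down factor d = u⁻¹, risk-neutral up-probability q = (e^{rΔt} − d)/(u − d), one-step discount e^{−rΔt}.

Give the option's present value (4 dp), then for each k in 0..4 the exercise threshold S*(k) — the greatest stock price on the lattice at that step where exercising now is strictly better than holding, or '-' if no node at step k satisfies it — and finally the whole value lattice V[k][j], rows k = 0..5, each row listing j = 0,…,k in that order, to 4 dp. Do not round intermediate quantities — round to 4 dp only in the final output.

Δt=0.28460, u=1.13781, d=0.87888, q=0.49203, disc=e^(-rΔt)=0.99376
k=5 terminal: V=max(K-S,0) → 81.1689 66.6918 47.9497 23.6862 0.0000 0.0000
k=4: j=0 S=55.9130 intr=74.3970 cont=73.5836 V=74.3970[EX]; j=1 S=72.3851 intr=57.9249 cont=57.1115 V=57.9249[EX]; j=2 S=93.7100 intr=36.6000 cont=35.7867 V=36.6000[EX]; j=3 S=121.3172 intr=8.9928 cont=11.9568 V=11.9568[hold]; j=4 S=157.0576 intr=0.0000 cont=0.0000 V=0.0000[hold]  S*(4)=93.7100
k=3: j=0 S=63.6182 intr=66.6918 cont=65.8785 V=66.6918[EX]; j=1 S=82.3603 intr=47.9497 cont=47.1364 V=47.9497[EX]; j=2 S=106.6238 intr=23.6862 cont=24.3221 V=24.3221[hold]; j=3 S=138.0355 intr=0.0000 cont=6.0358 V=6.0358[hold]  S*(3)=82.3603
k=2: j=0 S=72.3851 intr=57.9249 cont=57.1115 V=57.9249[EX]; j=1 S=93.7100 intr=36.6000 cont=36.0976 V=36.6000[EX]; j=2 S=121.3172 intr=8.9928 cont=15.2291 V=15.2291[hold]  S*(2)=93.7100
k=1: j=0 S=82.3603 intr=47.9497 cont=47.1364 V=47.9497[EX]; j=1 S=106.6238 intr=23.6862 cont=25.9221 V=25.9221[hold]  S*(1)=82.3603
k=0: j=0 S=93.7100 intr=36.6000 cont=36.8799 V=36.8799[hold]  S*(0)=-

price = 36.8799
boundary = - 82.3603 93.7100 82.3603 93.7100
tree:
36.8799
47.9497 25.9221
57.9249 36.6000 15.2291
66.6918 47.9497 24.3221 6.0358
74.3970 57.9249 36.6000 11.9568 0.0000
81.1689 66.6918 47.9497 23.6862 0.0000 0.0000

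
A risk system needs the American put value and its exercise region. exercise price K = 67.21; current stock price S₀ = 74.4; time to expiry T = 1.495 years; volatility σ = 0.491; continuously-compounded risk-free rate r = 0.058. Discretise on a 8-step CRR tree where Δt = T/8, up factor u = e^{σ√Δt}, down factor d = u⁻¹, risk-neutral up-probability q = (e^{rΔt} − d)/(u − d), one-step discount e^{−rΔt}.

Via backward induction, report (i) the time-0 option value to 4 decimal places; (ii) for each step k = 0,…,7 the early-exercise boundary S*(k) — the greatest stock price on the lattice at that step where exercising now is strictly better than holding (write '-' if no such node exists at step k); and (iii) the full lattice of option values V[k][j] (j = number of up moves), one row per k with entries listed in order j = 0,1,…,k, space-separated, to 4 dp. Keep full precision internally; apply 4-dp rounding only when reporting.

Δt=0.18688, u=1.23646, d=0.80876, q=0.47261, disc=e^(-rΔt)=0.98922
k=8 terminal: V=max(K-S,0) → 53.5916 46.3897 35.3791 18.5456 0.0000 0.0000 0.0000 0.0000 0.0000
k=7: j=0 S=16.8386 intr=50.3714 cont=49.6469 V=50.3714[EX]; j=1 S=25.7435 intr=41.4665 cont=40.7419 V=41.4665[EX]; j=2 S=39.3577 intr=27.8523 cont=27.1277 V=27.8523[EX]; j=3 S=60.1717 intr=7.0383 cont=9.6753 V=9.6753[hold]; j=4 S=91.9928 intr=0.0000 cont=0.0000 V=0.0000[hold]; j=5 S=140.6423 intr=0.0000 cont=0.0000 V=0.0000[hold]; j=6 S=215.0195 intr=0.0000 cont=0.0000 V=0.0000[hold]; j=7 S=328.7304 intr=0.0000 cont=0.0000 V=0.0000[hold]  S*(7)=39.3577
k=6: j=0 S=20.8203 intr=46.3897 cont=45.6652 V=46.3897[EX]; j=1 S=31.8309 intr=35.3791 cont=34.6546 V=35.3791[EX]; j=2 S=48.6644 intr=18.5456 cont=19.0539 V=19.0539[hold]; j=3 S=74.4000 intr=0.0000 cont=5.0476 V=5.0476[hold]; j=4 S=113.7457 intr=0.0000 cont=0.0000 V=0.0000[hold]; j=5 S=173.8989 intr=0.0000 cont=0.0000 V=0.0000[hold]; j=6 S=265.8636 intr=0.0000 cont=0.0000 V=0.0000[hold]  S*(6)=31.8309
k=5: j=0 S=25.7435 intr=41.4665 cont=40.7419 V=41.4665[EX]; j=1 S=39.3577 intr=27.8523 cont=27.3654 V=27.8523[EX]; j=2 S=60.1717 intr=7.0383 cont=12.3003 V=12.3003[hold]; j=3 S=91.9928 intr=0.0000 cont=2.6333 V=2.6333[hold]; j=4 S=140.6423 intr=0.0000 cont=0.0000 V=0.0000[hold]; j=5 S=215.0195 intr=0.0000 cont=0.0000 V=0.0000[hold]  S*(5)=39.3577
k=4: j=0 S=31.8309 intr=35.3791 cont=34.6546 V=35.3791[EX]; j=1 S=48.6644 intr=18.5456 cont=20.2812 V=20.2812[hold]; j=2 S=74.4000 intr=0.0000 cont=7.6482 V=7.6482[hold]; j=3 S=113.7457 intr=0.0000 cont=1.3738 V=1.3738[hold]; j=4 S=173.8989 intr=0.0000 cont=0.0000 V=0.0000[hold]  S*(4)=31.8309
k=3: j=0 S=39.3577 intr=27.8523 cont=27.9391 V=27.9391[hold]; j=1 S=60.1717 intr=7.0383 cont=14.1564 V=14.1564[hold]; j=2 S=91.9928 intr=0.0000 cont=4.6324 V=4.6324[hold]; j=3 S=140.6423 intr=0.0000 cont=0.7167 V=0.7167[hold]  S*(3)=-
k=2: j=0 S=48.6644 intr=18.5456 cont=21.1942 V=21.1942[hold]; j=1 S=74.4000 intr=0.0000 cont=9.5511 V=9.5511[hold]; j=2 S=113.7457 intr=0.0000 cont=2.7518 V=2.7518[hold]  S*(2)=-
k=1: j=0 S=60.1717 intr=7.0383 cont=15.5224 V=15.5224[hold]; j=1 S=91.9928 intr=0.0000 cont=6.2693 V=6.2693[hold]  S*(1)=-
k=0: j=0 S=74.4000 intr=0.0000 cont=11.0291 V=11.0291[hold]  S*(0)=-

price = 11.0291
boundary = - - - - 31.8309 39.3577 31.8309 39.3577
tree:
11.0291
15.5224 6.2693
21.1942 9.5511 2.7518
27.9391 14.1564 4.6324 0.7167
35.3791 20.2812 7.6482 1.3738 0.0000
41.4665 27.8523 12.3003 2.6333 0.0000 0.0000
46.3897 35.3791 19.0539 5.0476 0.0000 0.0000 0.0000
50.3714 41.4665 27.8523 9.6753 0.0000 0.0000 0.0000 0.0000
53.5916 46.3897 35.3791 18.5456 0.0000 0.0000 0.0000 0.0000 0.0000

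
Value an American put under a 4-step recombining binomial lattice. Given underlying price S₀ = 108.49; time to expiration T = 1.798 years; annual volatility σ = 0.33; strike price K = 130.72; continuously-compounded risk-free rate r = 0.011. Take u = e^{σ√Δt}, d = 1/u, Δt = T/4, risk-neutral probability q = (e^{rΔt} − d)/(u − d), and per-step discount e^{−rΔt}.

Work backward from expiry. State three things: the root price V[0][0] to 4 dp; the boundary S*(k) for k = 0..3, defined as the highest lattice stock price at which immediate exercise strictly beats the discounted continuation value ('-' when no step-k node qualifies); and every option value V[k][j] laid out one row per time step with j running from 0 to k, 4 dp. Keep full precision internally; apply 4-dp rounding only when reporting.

Δt=0.44950, u=1.24763, d=0.80152, q=0.45602, disc=e^(-rΔt)=0.99507
k=4 terminal: V=max(K-S,0) → 85.9442 61.0226 22.2300 0.0000 0.0000
k=3: j=0 S=55.8637 intr=74.8563 cont=74.2115 V=74.8563[EX]; j=1 S=86.9567 intr=43.7633 cont=43.1186 V=43.7633[EX]; j=2 S=135.3556 intr=0.0000 cont=12.0330 V=12.0330[hold]; j=3 S=210.6928 intr=0.0000 cont=0.0000 V=0.0000[hold]  S*(3)=86.9567
k=2: j=0 S=69.6974 intr=61.0226 cont=60.3779 V=61.0226[EX]; j=1 S=108.4900 intr=22.2300 cont=29.1490 V=29.1490[hold]; j=2 S=168.8741 intr=0.0000 cont=6.5134 V=6.5134[hold]  S*(2)=69.6974
k=1: j=0 S=86.9567 intr=43.7633 cont=46.2582 V=46.2582[hold]; j=1 S=135.3556 intr=0.0000 cont=18.7338 V=18.7338[hold]  S*(1)=-
k=0: j=0 S=108.4900 intr=22.2300 cont=33.5402 V=33.5402[hold]  S*(0)=-

price = 33.5402
boundary = - - 69.6974 86.9567
tree:
33.5402
46.2582 18.7338
61.0226 29.1490 6.5134
74.8563 43.7633 12.0330 0.0000
85.9442 61.0226 22.2300 0.0000 0.0000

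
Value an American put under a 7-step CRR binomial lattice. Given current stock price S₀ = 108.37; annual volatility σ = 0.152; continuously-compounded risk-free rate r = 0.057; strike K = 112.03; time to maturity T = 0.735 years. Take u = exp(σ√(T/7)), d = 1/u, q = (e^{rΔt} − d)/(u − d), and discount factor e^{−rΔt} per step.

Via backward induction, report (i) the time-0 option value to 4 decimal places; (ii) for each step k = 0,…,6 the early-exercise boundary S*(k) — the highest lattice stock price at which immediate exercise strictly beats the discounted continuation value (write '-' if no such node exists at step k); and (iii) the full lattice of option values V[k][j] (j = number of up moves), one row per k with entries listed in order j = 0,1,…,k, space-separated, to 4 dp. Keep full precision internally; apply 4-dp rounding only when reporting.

price = 5.8619
boundary = - - 98.2037 93.4840 98.2037 103.1617 98.2037
tree:
5.8619
9.1737 3.2012
13.8263 5.4458 1.3893
18.5460 8.9049 2.6593 0.3595
23.0389 13.8263 4.9529 0.8012 0.0000
27.3158 18.5460 8.8683 1.7855 0.0000 0.0000
31.3872 23.0389 13.8263 3.9792 0.0000 0.0000 0.0000
35.2629 27.3158 18.5460 8.8683 0.0000 0.0000 0.0000 0.0000

Δt=0.10500, u=1.05049, d=0.95194, q=0.54860, disc=e^(-rΔt)=0.99403
k=7 terminal: V=max(K-S,0) → 35.2629 27.3158 18.5460 8.8683 0.0000 0.0000 0.0000 0.0000
k=6: j=0 S=80.6428 intr=31.3872 cont=30.7187 V=31.3872[EX]; j=1 S=88.9911 intr=23.0389 cont=22.3704 V=23.0389[EX]; j=2 S=98.2037 intr=13.8263 cont=13.1578 V=13.8263[EX]; j=3 S=108.3700 intr=3.6600 cont=3.9792 V=3.9792[hold]; j=4 S=119.5887 intr=0.0000 cont=0.0000 V=0.0000[hold]; j=5 S=131.9688 intr=0.0000 cont=0.0000 V=0.0000[hold]; j=6 S=145.6306 intr=0.0000 cont=0.0000 V=0.0000[hold]  S*(6)=98.2037
k=5: j=0 S=84.7142 intr=27.3158 cont=26.6473 V=27.3158[EX]; j=1 S=93.4840 intr=18.5460 cont=17.8775 V=18.5460[EX]; j=2 S=103.1617 intr=8.8683 cont=8.3739 V=8.8683[EX]; j=3 S=113.8412 intr=0.0000 cont=1.7855 V=1.7855[hold]; j=4 S=125.6264 intr=0.0000 cont=0.0000 V=0.0000[hold]; j=5 S=138.6315 intr=0.0000 cont=0.0000 V=0.0000[hold]  S*(5)=103.1617
k=4: j=0 S=88.9911 intr=23.0389 cont=22.3704 V=23.0389[EX]; j=1 S=98.2037 intr=13.8263 cont=13.1578 V=13.8263[EX]; j=2 S=108.3700 intr=3.6600 cont=4.9529 V=4.9529[hold]; j=3 S=119.5887 intr=0.0000 cont=0.8012 V=0.8012[hold]; j=4 S=131.9688 intr=0.0000 cont=0.0000 V=0.0000[hold]  S*(4)=98.2037
k=3: j=0 S=93.4840 intr=18.5460 cont=17.8775 V=18.5460[EX]; j=1 S=103.1617 intr=8.8683 cont=8.9049 V=8.9049[hold]; j=2 S=113.8412 intr=0.0000 cont=2.6593 V=2.6593[hold]; j=3 S=125.6264 intr=0.0000 cont=0.3595 V=0.3595[hold]  S*(3)=93.4840
k=2: j=0 S=98.2037 intr=13.8263 cont=13.1777 V=13.8263[EX]; j=1 S=108.3700 intr=3.6600 cont=5.4458 V=5.4458[hold]; j=2 S=119.5887 intr=0.0000 cont=1.3893 V=1.3893[hold]  S*(2)=98.2037
k=1: j=0 S=103.1617 intr=8.8683 cont=9.1737 V=9.1737[hold]; j=1 S=113.8412 intr=0.0000 cont=3.2012 V=3.2012[hold]  S*(1)=-
k=0: j=0 S=108.3700 intr=3.6600 cont=5.8619 V=5.8619[hold]  S*(0)=-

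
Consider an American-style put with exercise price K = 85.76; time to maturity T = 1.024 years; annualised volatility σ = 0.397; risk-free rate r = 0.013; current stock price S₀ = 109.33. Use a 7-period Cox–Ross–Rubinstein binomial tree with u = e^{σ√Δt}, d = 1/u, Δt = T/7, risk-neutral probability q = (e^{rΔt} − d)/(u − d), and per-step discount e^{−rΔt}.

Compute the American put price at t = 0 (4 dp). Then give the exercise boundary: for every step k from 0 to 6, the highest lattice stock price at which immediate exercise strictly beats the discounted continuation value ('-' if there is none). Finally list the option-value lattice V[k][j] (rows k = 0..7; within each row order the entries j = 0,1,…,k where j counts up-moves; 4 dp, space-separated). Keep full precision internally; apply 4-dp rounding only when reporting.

price = 6.2974
boundary = - - - - - 51.1704 59.5611
tree:
6.2974
9.4732 2.7180
13.8767 4.5132 0.6913
19.6696 7.3575 1.3028 0.0000
26.7585 11.7027 2.4552 0.0000 0.0000
34.5896 17.9781 4.6269 0.0000 0.0000 0.0000
41.7983 26.1989 8.7195 0.0000 0.0000 0.0000 0.0000
47.9914 34.5896 16.4322 0.0000 0.0000 0.0000 0.0000 0.0000

Δt=0.14629, u=1.16398, d=0.85912, q=0.46836, disc=e^(-rΔt)=0.99810
k=7 terminal: V=max(K-S,0) → 47.9914 34.5896 16.4322 0.0000 0.0000 0.0000 0.0000 0.0000
k=6: j=0 S=43.9617 intr=41.7983 cont=41.6353 V=41.7983[EX]; j=1 S=59.5611 intr=26.1989 cont=26.0359 V=26.1989[EX]; j=2 S=80.6958 intr=5.0642 cont=8.7195 V=8.7195[hold]; j=3 S=109.3300 intr=0.0000 cont=0.0000 V=0.0000[hold]; j=4 S=148.1247 intr=0.0000 cont=0.0000 V=0.0000[hold]; j=5 S=200.6853 intr=0.0000 cont=0.0000 V=0.0000[hold]; j=6 S=271.8966 intr=0.0000 cont=0.0000 V=0.0000[hold]  S*(6)=59.5611
k=5: j=0 S=51.1704 intr=34.5896 cont=34.4266 V=34.5896[EX]; j=1 S=69.3278 intr=16.4322 cont=17.9781 V=17.9781[hold]; j=2 S=93.9280 intr=0.0000 cont=4.6269 V=4.6269[hold]; j=3 S=127.2575 intr=0.0000 cont=0.0000 V=0.0000[hold]; j=4 S=172.4136 intr=0.0000 cont=0.0000 V=0.0000[hold]; j=5 S=233.5929 intr=0.0000 cont=0.0000 V=0.0000[hold]  S*(5)=51.1704
k=4: j=0 S=59.5611 intr=26.1989 cont=26.7585 V=26.7585[hold]; j=1 S=80.6958 intr=5.0642 cont=11.7027 V=11.7027[hold]; j=2 S=109.3300 intr=0.0000 cont=2.4552 V=2.4552[hold]; j=3 S=148.1247 intr=0.0000 cont=0.0000 V=0.0000[hold]; j=4 S=200.6853 intr=0.0000 cont=0.0000 V=0.0000[hold]  S*(4)=-
k=3: j=0 S=69.3278 intr=16.4322 cont=19.6696 V=19.6696[hold]; j=1 S=93.9280 intr=0.0000 cont=7.3575 V=7.3575[hold]; j=2 S=127.2575 intr=0.0000 cont=1.3028 V=1.3028[hold]; j=3 S=172.4136 intr=0.0000 cont=0.0000 V=0.0000[hold]  S*(3)=-
k=2: j=0 S=80.6958 intr=5.0642 cont=13.8767 V=13.8767[hold]; j=1 S=109.3300 intr=0.0000 cont=4.5132 V=4.5132[hold]; j=2 S=148.1247 intr=0.0000 cont=0.6913 V=0.6913[hold]  S*(2)=-
k=1: j=0 S=93.9280 intr=0.0000 cont=9.4732 V=9.4732[hold]; j=1 S=127.2575 intr=0.0000 cont=2.7180 V=2.7180[hold]  S*(1)=-
k=0: j=0 S=109.3300 intr=0.0000 cont=6.2974 V=6.2974[hold]  S*(0)=-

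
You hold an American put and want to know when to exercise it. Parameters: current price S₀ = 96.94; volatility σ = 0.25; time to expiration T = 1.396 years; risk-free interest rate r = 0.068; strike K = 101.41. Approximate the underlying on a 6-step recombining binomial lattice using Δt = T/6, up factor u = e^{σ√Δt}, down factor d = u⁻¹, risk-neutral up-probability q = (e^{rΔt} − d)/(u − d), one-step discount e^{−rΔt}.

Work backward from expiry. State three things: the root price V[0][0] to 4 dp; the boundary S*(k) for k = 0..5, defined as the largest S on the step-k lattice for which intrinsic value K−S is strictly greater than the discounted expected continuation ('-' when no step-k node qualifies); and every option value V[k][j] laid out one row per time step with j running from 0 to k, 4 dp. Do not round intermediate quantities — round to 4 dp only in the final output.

price = 10.4249
boundary = - - 76.1660 67.5134 76.1660 85.9275
tree:
10.4249
16.5209 5.4548
25.2440 9.4566 2.1509
33.8966 15.8320 4.2158 0.4263
41.5663 25.2440 8.1505 0.9330 0.0000
48.3646 33.8966 15.4825 2.0422 0.0000 0.0000
54.3906 41.5663 25.2440 4.4700 0.0000 0.0000 0.0000

Δt=0.23267  u=1.12816  d=0.88640  q=0.53585  discount=0.98430
step 6 (expiry): payoffs max(K−S,0) = 54.3906 41.5663 25.2440 4.4700 0.0000 0.0000 0.0000
step 5: (k=5,j=0): S=53.0454, (K−S)⁺=48.3646, hold=46.7728 ⇒ V=48.3646 exercise | (k=5,j=1): S=67.5134, (K−S)⁺=33.8966, hold=32.3048 ⇒ V=33.8966 exercise | (k=5,j=2): S=85.9275, (K−S)⁺=15.4825, hold=13.8907 ⇒ V=15.4825 exercise | (k=5,j=3): S=109.3639, (K−S)⁺=0.0000, hold=2.0422 ⇒ V=2.0422 continue | (k=5,j=4): S=139.1926, (K−S)⁺=0.0000, hold=0.0000 ⇒ V=0.0000 continue | (k=5,j=5): S=177.1570, (K−S)⁺=0.0000, hold=0.0000 ⇒ V=0.0000 continue  boundary S*=85.9275
step 4: (k=4,j=0): S=59.8437, (K−S)⁺=41.5663, hold=39.9744 ⇒ V=41.5663 exercise | (k=4,j=1): S=76.1660, (K−S)⁺=25.2440, hold=23.6522 ⇒ V=25.2440 exercise | (k=4,j=2): S=96.9400, (K−S)⁺=4.4700, hold=8.1505 ⇒ V=8.1505 continue | (k=4,j=3): S=123.3801, (K−S)⁺=0.0000, hold=0.9330 ⇒ V=0.9330 continue | (k=4,j=4): S=157.0317, (K−S)⁺=0.0000, hold=0.0000 ⇒ V=0.0000 continue  boundary S*=76.1660
step 3: (k=3,j=0): S=67.5134, (K−S)⁺=33.8966, hold=32.3048 ⇒ V=33.8966 exercise | (k=3,j=1): S=85.9275, (K−S)⁺=15.4825, hold=15.8320 ⇒ V=15.8320 continue | (k=3,j=2): S=109.3639, (K−S)⁺=0.0000, hold=4.2158 ⇒ V=4.2158 continue | (k=3,j=3): S=139.1926, (K−S)⁺=0.0000, hold=0.4263 ⇒ V=0.4263 continue  boundary S*=67.5134
step 2: (k=2,j=0): S=76.1660, (K−S)⁺=25.2440, hold=23.8365 ⇒ V=25.2440 exercise | (k=2,j=1): S=96.9400, (K−S)⁺=4.4700, hold=9.4566 ⇒ V=9.4566 continue | (k=2,j=2): S=123.3801, (K−S)⁺=0.0000, hold=2.1509 ⇒ V=2.1509 continue  boundary S*=76.1660
step 1: (k=1,j=0): S=85.9275, (K−S)⁺=15.4825, hold=16.5209 ⇒ V=16.5209 continue | (k=1,j=1): S=109.3639, (K−S)⁺=0.0000, hold=5.4548 ⇒ V=5.4548 continue  boundary S*=-
step 0: (k=0,j=0): S=96.9400, (K−S)⁺=4.4700, hold=10.4249 ⇒ V=10.4249 continue  boundary S*=-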